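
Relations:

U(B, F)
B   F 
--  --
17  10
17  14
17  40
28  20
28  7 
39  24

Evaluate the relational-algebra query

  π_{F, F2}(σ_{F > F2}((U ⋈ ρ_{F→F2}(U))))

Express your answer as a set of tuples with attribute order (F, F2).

ρ[F→F2]: schema becomes (B, F2); tuples unchanged.
U ⋈ ρ_{F→F2}(U) (natural join on B): {(17, 10, 10), (17, 10, 14), (17, 10, 40), (17, 14, 10), (17, 14, 14), (17, 14, 40), (17, 40, 10), (17, 40, 14), (17, 40, 40), (28, 20, 20), (28, 20, 7), (28, 7, 20), (28, 7, 7), (39, 24, 24)}
Filtering on F > F2 leaves {(17, 14, 10), (17, 40, 10), (17, 40, 14), (28, 20, 7)}.
Keep only column(s) F, F2: {(14, 10), (20, 7), (40, 10), (40, 14)}

{(14, 10), (20, 7), (40, 10), (40, 14)}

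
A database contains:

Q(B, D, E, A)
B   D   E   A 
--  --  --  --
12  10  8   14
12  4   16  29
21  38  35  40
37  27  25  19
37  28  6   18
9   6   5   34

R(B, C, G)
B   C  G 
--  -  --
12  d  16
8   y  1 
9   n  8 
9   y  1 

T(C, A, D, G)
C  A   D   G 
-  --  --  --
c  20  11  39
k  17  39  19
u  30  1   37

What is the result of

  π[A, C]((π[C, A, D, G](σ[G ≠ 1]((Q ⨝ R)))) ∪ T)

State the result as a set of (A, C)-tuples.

{(14, d), (17, k), (20, c), (29, d), (30, u), (34, n)}

Joining Q and R on B yields {(12, 10, 8, 14, d, 16), (12, 4, 16, 29, d, 16), (9, 6, 5, 34, n, 8), (9, 6, 5, 34, y, 1)}.
Filtering on G ≠ 1 leaves {(12, 10, 8, 14, d, 16), (12, 4, 16, 29, d, 16), (9, 6, 5, 34, n, 8)}.
π_{C, A, D, G} gives {(d, 14, 10, 16), (d, 29, 4, 16), (n, 34, 6, 8)}.
Set union of the two operands is {(c, 20, 11, 39), (d, 14, 10, 16), (d, 29, 4, 16), (k, 17, 39, 19), (n, 34, 6, 8), (u, 30, 1, 37)}.
π_{A, C} gives {(14, d), (17, k), (20, c), (29, d), (30, u), (34, n)}.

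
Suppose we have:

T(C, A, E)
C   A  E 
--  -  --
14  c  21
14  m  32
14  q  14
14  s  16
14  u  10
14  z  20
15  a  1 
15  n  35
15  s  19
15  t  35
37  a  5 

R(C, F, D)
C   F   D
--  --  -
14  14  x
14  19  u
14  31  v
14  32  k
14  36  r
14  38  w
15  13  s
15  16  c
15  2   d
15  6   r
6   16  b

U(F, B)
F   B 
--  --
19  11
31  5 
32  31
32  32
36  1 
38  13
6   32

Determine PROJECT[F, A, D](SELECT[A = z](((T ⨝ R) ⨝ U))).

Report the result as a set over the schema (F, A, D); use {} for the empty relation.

Natural join on C: {(14, c, 21, 14, x), (14, c, 21, 19, u), (14, c, 21, 31, v), (14, c, 21, 32, k), (14, c, 21, 36, r), (14, c, 21, 38, w), (14, m, 32, 14, x), (14, m, 32, 19, u), (14, m, 32, 31, v), (14, m, 32, 32, k), (14, m, 32, 36, r), (14, m, 32, 38, w), (14, q, 14, 14, x), (14, q, 14, 19, u), (14, q, 14, 31, v), (14, q, 14, 32, k), (14, q, 14, 36, r), (14, q, 14, 38, w), (14, s, 16, 14, x), (14, s, 16, 19, u), (14, s, 16, 31, v), (14, s, 16, 32, k), (14, s, 16, 36, r), (14, s, 16, 38, w), (14, u, 10, 14, x), (14, u, 10, 19, u), (14, u, 10, 31, v), (14, u, 10, 32, k), (14, u, 10, 36, r), (14, u, 10, 38, w), (14, z, 20, 14, x), (14, z, 20, 19, u), (14, z, 20, 31, v), (14, z, 20, 32, k), (14, z, 20, 36, r), (14, z, 20, 38, w), (15, a, 1, 13, s), (15, a, 1, 16, c), (15, a, 1, 2, d), (15, a, 1, 6, r), (15, n, 35, 13, s), (15, n, 35, 16, c), (15, n, 35, 2, d), (15, n, 35, 6, r), (15, s, 19, 13, s), (15, s, 19, 16, c), (15, s, 19, 2, d), (15, s, 19, 6, r), (15, t, 35, 13, s), (15, t, 35, 16, c), (15, t, 35, 2, d), (15, t, 35, 6, r)}
Natural join on F: {(14, c, 21, 19, u, 11), (14, c, 21, 31, v, 5), (14, c, 21, 32, k, 31), (14, c, 21, 32, k, 32), (14, c, 21, 36, r, 1), (14, c, 21, 38, w, 13), (14, m, 32, 19, u, 11), (14, m, 32, 31, v, 5), (14, m, 32, 32, k, 31), (14, m, 32, 32, k, 32), (14, m, 32, 36, r, 1), (14, m, 32, 38, w, 13), (14, q, 14, 19, u, 11), (14, q, 14, 31, v, 5), (14, q, 14, 32, k, 31), (14, q, 14, 32, k, 32), (14, q, 14, 36, r, 1), (14, q, 14, 38, w, 13), (14, s, 16, 19, u, 11), (14, s, 16, 31, v, 5), (14, s, 16, 32, k, 31), (14, s, 16, 32, k, 32), (14, s, 16, 36, r, 1), (14, s, 16, 38, w, 13), (14, u, 10, 19, u, 11), (14, u, 10, 31, v, 5), (14, u, 10, 32, k, 31), (14, u, 10, 32, k, 32), (14, u, 10, 36, r, 1), (14, u, 10, 38, w, 13), (14, z, 20, 19, u, 11), (14, z, 20, 31, v, 5), (14, z, 20, 32, k, 31), (14, z, 20, 32, k, 32), (14, z, 20, 36, r, 1), (14, z, 20, 38, w, 13), (15, a, 1, 6, r, 32), (15, n, 35, 6, r, 32), (15, s, 19, 6, r, 32), (15, t, 35, 6, r, 32)}
σ[A = z]: keep tuples satisfying A = z → {(14, z, 20, 19, u, 11), (14, z, 20, 31, v, 5), (14, z, 20, 32, k, 31), (14, z, 20, 32, k, 32), (14, z, 20, 36, r, 1), (14, z, 20, 38, w, 13)}
π_{F, A, D} gives {(19, z, u), (31, z, v), (32, z, k), (36, z, r), (38, z, w)} (1 duplicate(s) eliminated).

{(19, z, u), (31, z, v), (32, z, k), (36, z, r), (38, z, w)}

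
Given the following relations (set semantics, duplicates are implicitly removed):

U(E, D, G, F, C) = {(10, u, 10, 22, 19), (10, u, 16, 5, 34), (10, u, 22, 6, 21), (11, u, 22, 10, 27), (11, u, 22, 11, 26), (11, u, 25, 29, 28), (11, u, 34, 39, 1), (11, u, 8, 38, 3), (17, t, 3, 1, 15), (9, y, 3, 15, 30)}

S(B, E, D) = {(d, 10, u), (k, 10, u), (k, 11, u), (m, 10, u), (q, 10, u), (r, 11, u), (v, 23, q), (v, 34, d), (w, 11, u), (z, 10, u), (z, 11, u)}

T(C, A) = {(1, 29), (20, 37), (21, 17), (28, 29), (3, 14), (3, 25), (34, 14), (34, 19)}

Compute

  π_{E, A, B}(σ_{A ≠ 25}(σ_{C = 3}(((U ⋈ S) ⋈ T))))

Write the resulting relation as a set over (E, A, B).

{(11, 14, k), (11, 14, r), (11, 14, w), (11, 14, z)}

Natural join on E, D: {(10, u, 10, 22, 19, d), (10, u, 10, 22, 19, k), (10, u, 10, 22, 19, m), (10, u, 10, 22, 19, q), (10, u, 10, 22, 19, z), (10, u, 16, 5, 34, d), (10, u, 16, 5, 34, k), (10, u, 16, 5, 34, m), (10, u, 16, 5, 34, q), (10, u, 16, 5, 34, z), (10, u, 22, 6, 21, d), (10, u, 22, 6, 21, k), (10, u, 22, 6, 21, m), (10, u, 22, 6, 21, q), (10, u, 22, 6, 21, z), (11, u, 22, 10, 27, k), (11, u, 22, 10, 27, r), (11, u, 22, 10, 27, w), (11, u, 22, 10, 27, z), (11, u, 22, 11, 26, k), (11, u, 22, 11, 26, r), (11, u, 22, 11, 26, w), (11, u, 22, 11, 26, z), (11, u, 25, 29, 28, k), (11, u, 25, 29, 28, r), (11, u, 25, 29, 28, w), (11, u, 25, 29, 28, z), (11, u, 34, 39, 1, k), (11, u, 34, 39, 1, r), (11, u, 34, 39, 1, w), (11, u, 34, 39, 1, z), (11, u, 8, 38, 3, k), (11, u, 8, 38, 3, r), (11, u, 8, 38, 3, w), (11, u, 8, 38, 3, z)}
Natural join on C: {(10, u, 16, 5, 34, d, 14), (10, u, 16, 5, 34, d, 19), (10, u, 16, 5, 34, k, 14), (10, u, 16, 5, 34, k, 19), (10, u, 16, 5, 34, m, 14), (10, u, 16, 5, 34, m, 19), (10, u, 16, 5, 34, q, 14), (10, u, 16, 5, 34, q, 19), (10, u, 16, 5, 34, z, 14), (10, u, 16, 5, 34, z, 19), (10, u, 22, 6, 21, d, 17), (10, u, 22, 6, 21, k, 17), (10, u, 22, 6, 21, m, 17), (10, u, 22, 6, 21, q, 17), (10, u, 22, 6, 21, z, 17), (11, u, 25, 29, 28, k, 29), (11, u, 25, 29, 28, r, 29), (11, u, 25, 29, 28, w, 29), (11, u, 25, 29, 28, z, 29), (11, u, 34, 39, 1, k, 29), (11, u, 34, 39, 1, r, 29), (11, u, 34, 39, 1, w, 29), (11, u, 34, 39, 1, z, 29), (11, u, 8, 38, 3, k, 14), (11, u, 8, 38, 3, k, 25), (11, u, 8, 38, 3, r, 14), (11, u, 8, 38, 3, r, 25), (11, u, 8, 38, 3, w, 14), (11, u, 8, 38, 3, w, 25), (11, u, 8, 38, 3, z, 14), (11, u, 8, 38, 3, z, 25)}
Selection C = 3: {(11, u, 8, 38, 3, k, 14), (11, u, 8, 38, 3, k, 25), (11, u, 8, 38, 3, r, 14), (11, u, 8, 38, 3, r, 25), (11, u, 8, 38, 3, w, 14), (11, u, 8, 38, 3, w, 25), (11, u, 8, 38, 3, z, 14), (11, u, 8, 38, 3, z, 25)}
Selection A ≠ 25: {(11, u, 8, 38, 3, k, 14), (11, u, 8, 38, 3, r, 14), (11, u, 8, 38, 3, w, 14), (11, u, 8, 38, 3, z, 14)}
π_{E, A, B} gives {(11, 14, k), (11, 14, r), (11, 14, w), (11, 14, z)}.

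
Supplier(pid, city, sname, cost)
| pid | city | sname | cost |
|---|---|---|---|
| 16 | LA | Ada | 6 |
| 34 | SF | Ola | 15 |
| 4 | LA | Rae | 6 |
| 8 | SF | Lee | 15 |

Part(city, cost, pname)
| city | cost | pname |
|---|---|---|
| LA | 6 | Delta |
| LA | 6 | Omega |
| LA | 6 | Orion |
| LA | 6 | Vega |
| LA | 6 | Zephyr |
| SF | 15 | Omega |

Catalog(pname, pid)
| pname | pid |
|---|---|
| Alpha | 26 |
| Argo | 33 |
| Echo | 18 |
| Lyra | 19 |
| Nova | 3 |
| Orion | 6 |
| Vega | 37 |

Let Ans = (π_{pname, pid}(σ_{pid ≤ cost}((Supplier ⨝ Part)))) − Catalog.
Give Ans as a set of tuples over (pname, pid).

{(Delta, 4), (Omega, 4), (Omega, 8), (Orion, 4), (Vega, 4), (Zephyr, 4)}

Supplier ⋈ Part (natural join on city, cost): {(16, LA, Ada, 6, Delta), (16, LA, Ada, 6, Omega), (16, LA, Ada, 6, Orion), (16, LA, Ada, 6, Vega), (16, LA, Ada, 6, Zephyr), (34, SF, Ola, 15, Omega), (4, LA, Rae, 6, Delta), (4, LA, Rae, 6, Omega), (4, LA, Rae, 6, Orion), (4, LA, Rae, 6, Vega), (4, LA, Rae, 6, Zephyr), (8, SF, Lee, 15, Omega)}
Selection pid ≤ cost: {(4, LA, Rae, 6, Delta), (4, LA, Rae, 6, Omega), (4, LA, Rae, 6, Orion), (4, LA, Rae, 6, Vega), (4, LA, Rae, 6, Zephyr), (8, SF, Lee, 15, Omega)}
π_{pname, pid} gives {(Delta, 4), (Omega, 4), (Omega, 8), (Orion, 4), (Vega, 4), (Zephyr, 4)}.
Difference: {(Delta, 4), (Omega, 4), (Omega, 8), (Orion, 4), (Vega, 4), (Zephyr, 4)} with {(Alpha, 26), (Argo, 33), (Echo, 18), (Lyra, 19), (Nova, 3), (Orion, 6), (Vega, 37)} → {(Delta, 4), (Omega, 4), (Omega, 8), (Orion, 4), (Vega, 4), (Zephyr, 4)}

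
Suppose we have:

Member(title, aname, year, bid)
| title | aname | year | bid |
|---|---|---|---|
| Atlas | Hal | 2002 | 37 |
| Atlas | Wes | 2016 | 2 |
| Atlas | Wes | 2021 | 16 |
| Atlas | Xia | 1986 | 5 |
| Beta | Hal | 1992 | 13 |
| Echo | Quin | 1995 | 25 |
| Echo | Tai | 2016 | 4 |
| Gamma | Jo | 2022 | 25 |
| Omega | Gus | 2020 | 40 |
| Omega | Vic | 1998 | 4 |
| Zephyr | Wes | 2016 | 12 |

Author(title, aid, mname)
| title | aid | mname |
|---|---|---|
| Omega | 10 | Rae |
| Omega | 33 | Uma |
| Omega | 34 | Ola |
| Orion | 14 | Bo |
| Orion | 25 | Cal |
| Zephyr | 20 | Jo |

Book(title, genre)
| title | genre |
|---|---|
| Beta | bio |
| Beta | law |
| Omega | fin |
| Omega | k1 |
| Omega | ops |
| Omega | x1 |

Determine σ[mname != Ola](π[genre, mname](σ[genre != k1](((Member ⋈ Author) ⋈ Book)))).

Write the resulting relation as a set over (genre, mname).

Member ⋈ Author (natural join on title): {(Omega, Gus, 2020, 40, 10, Rae), (Omega, Gus, 2020, 40, 33, Uma), (Omega, Gus, 2020, 40, 34, Ola), (Omega, Vic, 1998, 4, 10, Rae), (Omega, Vic, 1998, 4, 33, Uma), (Omega, Vic, 1998, 4, 34, Ola), (Zephyr, Wes, 2016, 12, 20, Jo)}
(Member ⋈ Author) ⋈ Book (natural join on title): {(Omega, Gus, 2020, 40, 10, Rae, fin), (Omega, Gus, 2020, 40, 10, Rae, k1), (Omega, Gus, 2020, 40, 10, Rae, ops), (Omega, Gus, 2020, 40, 10, Rae, x1), (Omega, Gus, 2020, 40, 33, Uma, fin), (Omega, Gus, 2020, 40, 33, Uma, k1), (Omega, Gus, 2020, 40, 33, Uma, ops), (Omega, Gus, 2020, 40, 33, Uma, x1), (Omega, Gus, 2020, 40, 34, Ola, fin), (Omega, Gus, 2020, 40, 34, Ola, k1), (Omega, Gus, 2020, 40, 34, Ola, ops), (Omega, Gus, 2020, 40, 34, Ola, x1), (Omega, Vic, 1998, 4, 10, Rae, fin), (Omega, Vic, 1998, 4, 10, Rae, k1), (Omega, Vic, 1998, 4, 10, Rae, ops), (Omega, Vic, 1998, 4, 10, Rae, x1), (Omega, Vic, 1998, 4, 33, Uma, fin), (Omega, Vic, 1998, 4, 33, Uma, k1), (Omega, Vic, 1998, 4, 33, Uma, ops), (Omega, Vic, 1998, 4, 33, Uma, x1), (Omega, Vic, 1998, 4, 34, Ola, fin), (Omega, Vic, 1998, 4, 34, Ola, k1), (Omega, Vic, 1998, 4, 34, Ola, ops), (Omega, Vic, 1998, 4, 34, Ola, x1)}
Selection genre != k1: {(Omega, Gus, 2020, 40, 10, Rae, fin), (Omega, Gus, 2020, 40, 10, Rae, ops), (Omega, Gus, 2020, 40, 10, Rae, x1), (Omega, Gus, 2020, 40, 33, Uma, fin), (Omega, Gus, 2020, 40, 33, Uma, ops), (Omega, Gus, 2020, 40, 33, Uma, x1), (Omega, Gus, 2020, 40, 34, Ola, fin), (Omega, Gus, 2020, 40, 34, Ola, ops), (Omega, Gus, 2020, 40, 34, Ola, x1), (Omega, Vic, 1998, 4, 10, Rae, fin), (Omega, Vic, 1998, 4, 10, Rae, ops), (Omega, Vic, 1998, 4, 10, Rae, x1), (Omega, Vic, 1998, 4, 33, Uma, fin), (Omega, Vic, 1998, 4, 33, Uma, ops), (Omega, Vic, 1998, 4, 33, Uma, x1), (Omega, Vic, 1998, 4, 34, Ola, fin), (Omega, Vic, 1998, 4, 34, Ola, ops), (Omega, Vic, 1998, 4, 34, Ola, x1)}
π[genre, mname]: project onto (genre, mname) (9 duplicate(s) eliminated) → {(fin, Ola), (fin, Rae), (fin, Uma), (ops, Ola), (ops, Rae), (ops, Uma), (x1, Ola), (x1, Rae), (x1, Uma)}
Selection mname != Ola: {(fin, Rae), (fin, Uma), (ops, Rae), (ops, Uma), (x1, Rae), (x1, Uma)}

{(fin, Rae), (fin, Uma), (ops, Rae), (ops, Uma), (x1, Rae), (x1, Uma)}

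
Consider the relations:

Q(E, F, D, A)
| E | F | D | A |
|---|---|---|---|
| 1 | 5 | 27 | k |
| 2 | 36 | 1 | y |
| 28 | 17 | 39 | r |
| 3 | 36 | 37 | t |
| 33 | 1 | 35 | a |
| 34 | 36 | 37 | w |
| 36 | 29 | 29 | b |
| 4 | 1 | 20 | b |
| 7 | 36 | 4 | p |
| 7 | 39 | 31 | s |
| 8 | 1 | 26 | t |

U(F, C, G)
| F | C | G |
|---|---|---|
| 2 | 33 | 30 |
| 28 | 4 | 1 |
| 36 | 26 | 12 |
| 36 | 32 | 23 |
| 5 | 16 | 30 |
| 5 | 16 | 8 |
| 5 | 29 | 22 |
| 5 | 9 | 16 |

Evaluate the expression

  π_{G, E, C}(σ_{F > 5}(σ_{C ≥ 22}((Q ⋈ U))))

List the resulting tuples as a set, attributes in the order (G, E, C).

Natural join on F: {(1, 5, 27, k, 16, 30), (1, 5, 27, k, 16, 8), (1, 5, 27, k, 29, 22), (1, 5, 27, k, 9, 16), (2, 36, 1, y, 26, 12), (2, 36, 1, y, 32, 23), (3, 36, 37, t, 26, 12), (3, 36, 37, t, 32, 23), (34, 36, 37, w, 26, 12), (34, 36, 37, w, 32, 23), (7, 36, 4, p, 26, 12), (7, 36, 4, p, 32, 23)}
Selection C ≥ 22: {(1, 5, 27, k, 29, 22), (2, 36, 1, y, 26, 12), (2, 36, 1, y, 32, 23), (3, 36, 37, t, 26, 12), (3, 36, 37, t, 32, 23), (34, 36, 37, w, 26, 12), (34, 36, 37, w, 32, 23), (7, 36, 4, p, 26, 12), (7, 36, 4, p, 32, 23)}
Selection F > 5: {(2, 36, 1, y, 26, 12), (2, 36, 1, y, 32, 23), (3, 36, 37, t, 26, 12), (3, 36, 37, t, 32, 23), (34, 36, 37, w, 26, 12), (34, 36, 37, w, 32, 23), (7, 36, 4, p, 26, 12), (7, 36, 4, p, 32, 23)}
Projecting to G, E, C: {(12, 2, 26), (12, 3, 26), (12, 34, 26), (12, 7, 26), (23, 2, 32), (23, 3, 32), (23, 34, 32), (23, 7, 32)}

{(12, 2, 26), (12, 3, 26), (12, 34, 26), (12, 7, 26), (23, 2, 32), (23, 3, 32), (23, 34, 32), (23, 7, 32)}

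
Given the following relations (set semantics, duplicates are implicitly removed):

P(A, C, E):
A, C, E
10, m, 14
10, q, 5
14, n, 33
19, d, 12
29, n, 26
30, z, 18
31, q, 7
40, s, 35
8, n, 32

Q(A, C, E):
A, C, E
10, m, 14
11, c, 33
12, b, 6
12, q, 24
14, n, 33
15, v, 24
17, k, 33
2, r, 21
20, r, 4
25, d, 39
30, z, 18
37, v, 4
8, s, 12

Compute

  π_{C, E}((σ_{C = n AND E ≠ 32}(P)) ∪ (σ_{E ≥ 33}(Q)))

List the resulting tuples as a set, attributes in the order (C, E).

{(c, 33), (d, 39), (k, 33), (n, 26), (n, 33)}

σ[C = n AND E ≠ 32]: keep tuples satisfying C = n AND E ≠ 32 → {(14, n, 33), (29, n, 26)}
σ[E ≥ 33]: keep tuples satisfying E ≥ 33 → {(11, c, 33), (14, n, 33), (17, k, 33), (25, d, 39)}
Set union of the two operands is {(11, c, 33), (14, n, 33), (17, k, 33), (25, d, 39), (29, n, 26)}.
Keep only column(s) C, E: {(c, 33), (d, 39), (k, 33), (n, 26), (n, 33)}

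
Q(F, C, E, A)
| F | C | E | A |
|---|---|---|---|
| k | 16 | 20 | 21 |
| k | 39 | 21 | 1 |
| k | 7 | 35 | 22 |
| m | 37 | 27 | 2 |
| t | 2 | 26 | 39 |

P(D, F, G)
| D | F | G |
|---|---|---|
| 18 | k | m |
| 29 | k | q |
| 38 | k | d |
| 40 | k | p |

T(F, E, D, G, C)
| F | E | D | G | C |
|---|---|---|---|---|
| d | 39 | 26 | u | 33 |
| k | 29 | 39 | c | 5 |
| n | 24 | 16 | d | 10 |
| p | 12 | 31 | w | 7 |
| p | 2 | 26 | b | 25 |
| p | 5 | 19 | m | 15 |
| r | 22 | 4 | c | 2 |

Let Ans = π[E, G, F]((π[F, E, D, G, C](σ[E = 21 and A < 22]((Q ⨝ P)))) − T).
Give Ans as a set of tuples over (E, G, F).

Joining Q and P on F yields {(k, 16, 20, 21, 18, m), (k, 16, 20, 21, 29, q), (k, 16, 20, 21, 38, d), (k, 16, 20, 21, 40, p), (k, 39, 21, 1, 18, m), (k, 39, 21, 1, 29, q), (k, 39, 21, 1, 38, d), (k, 39, 21, 1, 40, p), (k, 7, 35, 22, 18, m), (k, 7, 35, 22, 29, q), (k, 7, 35, 22, 38, d), (k, 7, 35, 22, 40, p)}.
Selection E = 21 and A < 22: {(k, 39, 21, 1, 18, m), (k, 39, 21, 1, 29, q), (k, 39, 21, 1, 38, d), (k, 39, 21, 1, 40, p)}
Projecting to F, E, D, G, C: {(k, 21, 18, m, 39), (k, 21, 29, q, 39), (k, 21, 38, d, 39), (k, 21, 40, p, 39)}
Difference: {(k, 21, 18, m, 39), (k, 21, 29, q, 39), (k, 21, 38, d, 39), (k, 21, 40, p, 39)} with {(d, 39, 26, u, 33), (k, 29, 39, c, 5), (n, 24, 16, d, 10), (p, 12, 31, w, 7), (p, 2, 26, b, 25), (p, 5, 19, m, 15), (r, 22, 4, c, 2)} → {(k, 21, 18, m, 39), (k, 21, 29, q, 39), (k, 21, 38, d, 39), (k, 21, 40, p, 39)}
Projecting to E, G, F: {(21, d, k), (21, m, k), (21, p, k), (21, q, k)}

{(21, d, k), (21, m, k), (21, p, k), (21, q, k)}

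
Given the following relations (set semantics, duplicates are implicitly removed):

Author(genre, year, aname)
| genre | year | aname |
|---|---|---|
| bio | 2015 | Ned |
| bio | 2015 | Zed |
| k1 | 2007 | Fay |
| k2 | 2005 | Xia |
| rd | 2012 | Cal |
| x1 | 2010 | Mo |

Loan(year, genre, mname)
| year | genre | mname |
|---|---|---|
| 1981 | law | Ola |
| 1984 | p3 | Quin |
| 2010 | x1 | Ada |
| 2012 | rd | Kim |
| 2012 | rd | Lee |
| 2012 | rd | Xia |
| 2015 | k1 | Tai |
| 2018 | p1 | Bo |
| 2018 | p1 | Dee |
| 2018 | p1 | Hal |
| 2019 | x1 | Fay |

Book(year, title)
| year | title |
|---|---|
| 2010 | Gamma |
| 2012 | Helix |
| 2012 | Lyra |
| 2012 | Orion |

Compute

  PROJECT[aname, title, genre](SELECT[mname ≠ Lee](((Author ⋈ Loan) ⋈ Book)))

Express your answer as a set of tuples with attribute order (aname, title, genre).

{(Cal, Helix, rd), (Cal, Lyra, rd), (Cal, Orion, rd), (Mo, Gamma, x1)}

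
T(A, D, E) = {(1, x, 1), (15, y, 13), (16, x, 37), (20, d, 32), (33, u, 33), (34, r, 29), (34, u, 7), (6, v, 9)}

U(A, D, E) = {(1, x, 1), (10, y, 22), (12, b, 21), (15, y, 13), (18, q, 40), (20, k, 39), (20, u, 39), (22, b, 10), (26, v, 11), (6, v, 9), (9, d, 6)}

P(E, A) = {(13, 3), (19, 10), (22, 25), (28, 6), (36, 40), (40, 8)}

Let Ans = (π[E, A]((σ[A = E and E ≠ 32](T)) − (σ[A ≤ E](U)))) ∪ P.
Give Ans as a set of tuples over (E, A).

Filtering on A = E and E ≠ 32 leaves {(1, x, 1), (33, u, 33)}.
Filtering on A ≤ E leaves {(1, x, 1), (10, y, 22), (12, b, 21), (18, q, 40), (20, k, 39), (20, u, 39), (6, v, 9)}.
Set difference of the two operands is {(33, u, 33)}.
Keep only column(s) E, A: {(33, 33)}
Set union of the two operands is {(13, 3), (19, 10), (22, 25), (28, 6), (33, 33), (36, 40), (40, 8)}.

{(13, 3), (19, 10), (22, 25), (28, 6), (33, 33), (36, 40), (40, 8)}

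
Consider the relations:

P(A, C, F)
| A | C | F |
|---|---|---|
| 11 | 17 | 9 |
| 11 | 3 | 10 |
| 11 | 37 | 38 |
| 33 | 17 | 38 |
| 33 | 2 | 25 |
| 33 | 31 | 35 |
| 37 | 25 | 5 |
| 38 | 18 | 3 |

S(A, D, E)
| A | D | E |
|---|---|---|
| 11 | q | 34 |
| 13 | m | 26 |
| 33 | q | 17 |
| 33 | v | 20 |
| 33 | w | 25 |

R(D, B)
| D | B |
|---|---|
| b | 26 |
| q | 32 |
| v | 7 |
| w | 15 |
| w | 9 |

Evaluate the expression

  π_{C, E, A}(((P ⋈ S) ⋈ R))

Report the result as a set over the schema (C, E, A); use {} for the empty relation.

Joining P and S on A yields {(11, 17, 9, q, 34), (11, 3, 10, q, 34), (11, 37, 38, q, 34), (33, 17, 38, q, 17), (33, 17, 38, v, 20), (33, 17, 38, w, 25), (33, 2, 25, q, 17), (33, 2, 25, v, 20), (33, 2, 25, w, 25), (33, 31, 35, q, 17), (33, 31, 35, v, 20), (33, 31, 35, w, 25)}.
Joining (P ⋈ S) and R on D yields {(11, 17, 9, q, 34, 32), (11, 3, 10, q, 34, 32), (11, 37, 38, q, 34, 32), (33, 17, 38, q, 17, 32), (33, 17, 38, v, 20, 7), (33, 17, 38, w, 25, 15), (33, 17, 38, w, 25, 9), (33, 2, 25, q, 17, 32), (33, 2, 25, v, 20, 7), (33, 2, 25, w, 25, 15), (33, 2, 25, w, 25, 9), (33, 31, 35, q, 17, 32), (33, 31, 35, v, 20, 7), (33, 31, 35, w, 25, 15), (33, 31, 35, w, 25, 9)}.
Keep only column(s) C, E, A (3 duplicate(s) eliminated): {(17, 17, 33), (17, 20, 33), (17, 25, 33), (17, 34, 11), (2, 17, 33), (2, 20, 33), (2, 25, 33), (3, 34, 11), (31, 17, 33), (31, 20, 33), (31, 25, 33), (37, 34, 11)}

{(17, 17, 33), (17, 20, 33), (17, 25, 33), (17, 34, 11), (2, 17, 33), (2, 20, 33), (2, 25, 33), (3, 34, 11), (31, 17, 33), (31, 20, 33), (31, 25, 33), (37, 34, 11)}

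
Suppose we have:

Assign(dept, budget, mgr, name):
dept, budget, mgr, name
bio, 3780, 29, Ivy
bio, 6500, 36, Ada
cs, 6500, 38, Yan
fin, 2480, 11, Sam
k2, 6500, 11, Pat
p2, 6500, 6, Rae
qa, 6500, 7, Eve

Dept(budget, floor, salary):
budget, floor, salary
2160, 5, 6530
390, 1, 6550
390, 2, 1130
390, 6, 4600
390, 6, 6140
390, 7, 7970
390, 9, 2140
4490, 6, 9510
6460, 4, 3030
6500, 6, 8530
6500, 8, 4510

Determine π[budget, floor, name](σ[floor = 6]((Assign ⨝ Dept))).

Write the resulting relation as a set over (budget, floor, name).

Joining Assign and Dept on budget yields {(bio, 6500, 36, Ada, 6, 8530), (bio, 6500, 36, Ada, 8, 4510), (cs, 6500, 38, Yan, 6, 8530), (cs, 6500, 38, Yan, 8, 4510), (k2, 6500, 11, Pat, 6, 8530), (k2, 6500, 11, Pat, 8, 4510), (p2, 6500, 6, Rae, 6, 8530), (p2, 6500, 6, Rae, 8, 4510), (qa, 6500, 7, Eve, 6, 8530), (qa, 6500, 7, Eve, 8, 4510)}.
Apply σ_{floor = 6}; surviving tuples: {(bio, 6500, 36, Ada, 6, 8530), (cs, 6500, 38, Yan, 6, 8530), (k2, 6500, 11, Pat, 6, 8530), (p2, 6500, 6, Rae, 6, 8530), (qa, 6500, 7, Eve, 6, 8530)}
π_{budget, floor, name} gives {(6500, 6, Ada), (6500, 6, Eve), (6500, 6, Pat), (6500, 6, Rae), (6500, 6, Yan)}.

{(6500, 6, Ada), (6500, 6, Eve), (6500, 6, Pat), (6500, 6, Rae), (6500, 6, Yan)}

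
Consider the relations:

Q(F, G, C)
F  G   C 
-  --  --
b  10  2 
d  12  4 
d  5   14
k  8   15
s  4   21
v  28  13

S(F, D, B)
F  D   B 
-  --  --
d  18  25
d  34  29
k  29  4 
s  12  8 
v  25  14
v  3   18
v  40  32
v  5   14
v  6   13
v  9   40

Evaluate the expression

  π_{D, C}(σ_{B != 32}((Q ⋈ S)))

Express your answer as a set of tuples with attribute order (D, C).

Joining Q and S on F yields {(d, 12, 4, 18, 25), (d, 12, 4, 34, 29), (d, 5, 14, 18, 25), (d, 5, 14, 34, 29), (k, 8, 15, 29, 4), (s, 4, 21, 12, 8), (v, 28, 13, 25, 14), (v, 28, 13, 3, 18), (v, 28, 13, 40, 32), (v, 28, 13, 5, 14), (v, 28, 13, 6, 13), (v, 28, 13, 9, 40)}.
Selection B != 32: {(d, 12, 4, 18, 25), (d, 12, 4, 34, 29), (d, 5, 14, 18, 25), (d, 5, 14, 34, 29), (k, 8, 15, 29, 4), (s, 4, 21, 12, 8), (v, 28, 13, 25, 14), (v, 28, 13, 3, 18), (v, 28, 13, 5, 14), (v, 28, 13, 6, 13), (v, 28, 13, 9, 40)}
Keep only column(s) D, C: {(12, 21), (18, 14), (18, 4), (25, 13), (29, 15), (3, 13), (34, 14), (34, 4), (5, 13), (6, 13), (9, 13)}

{(12, 21), (18, 14), (18, 4), (25, 13), (29, 15), (3, 13), (34, 14), (34, 4), (5, 13), (6, 13), (9, 13)}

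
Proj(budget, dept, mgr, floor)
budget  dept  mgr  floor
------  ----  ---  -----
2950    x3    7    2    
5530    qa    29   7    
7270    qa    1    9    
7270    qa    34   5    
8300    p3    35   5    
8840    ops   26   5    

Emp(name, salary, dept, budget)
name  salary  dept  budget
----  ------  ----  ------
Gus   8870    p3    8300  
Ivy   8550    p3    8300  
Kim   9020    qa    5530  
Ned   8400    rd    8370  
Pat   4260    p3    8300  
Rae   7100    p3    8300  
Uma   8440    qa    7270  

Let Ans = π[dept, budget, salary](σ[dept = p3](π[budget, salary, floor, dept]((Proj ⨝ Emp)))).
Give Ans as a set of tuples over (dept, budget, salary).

{(p3, 8300, 4260), (p3, 8300, 7100), (p3, 8300, 8550), (p3, 8300, 8870)}

Natural join on budget, dept: {(5530, qa, 29, 7, Kim, 9020), (7270, qa, 1, 9, Uma, 8440), (7270, qa, 34, 5, Uma, 8440), (8300, p3, 35, 5, Gus, 8870), (8300, p3, 35, 5, Ivy, 8550), (8300, p3, 35, 5, Pat, 4260), (8300, p3, 35, 5, Rae, 7100)}
Keep only column(s) budget, salary, floor, dept: {(5530, 9020, 7, qa), (7270, 8440, 5, qa), (7270, 8440, 9, qa), (8300, 4260, 5, p3), (8300, 7100, 5, p3), (8300, 8550, 5, p3), (8300, 8870, 5, p3)}
Filtering on dept = p3 leaves {(8300, 4260, 5, p3), (8300, 7100, 5, p3), (8300, 8550, 5, p3), (8300, 8870, 5, p3)}.
Keep only column(s) dept, budget, salary: {(p3, 8300, 4260), (p3, 8300, 7100), (p3, 8300, 8550), (p3, 8300, 8870)}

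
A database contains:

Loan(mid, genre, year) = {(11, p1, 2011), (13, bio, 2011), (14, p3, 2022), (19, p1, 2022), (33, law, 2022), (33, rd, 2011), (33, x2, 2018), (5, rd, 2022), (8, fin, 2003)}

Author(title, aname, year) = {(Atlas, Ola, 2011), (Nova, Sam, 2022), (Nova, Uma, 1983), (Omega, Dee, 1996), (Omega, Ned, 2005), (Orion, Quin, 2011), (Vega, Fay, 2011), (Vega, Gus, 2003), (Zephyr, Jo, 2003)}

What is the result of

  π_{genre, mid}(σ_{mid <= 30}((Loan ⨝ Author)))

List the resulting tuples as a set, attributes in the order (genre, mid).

Joining Loan and Author on year yields {(11, p1, 2011, Atlas, Ola), (11, p1, 2011, Orion, Quin), (11, p1, 2011, Vega, Fay), (13, bio, 2011, Atlas, Ola), (13, bio, 2011, Orion, Quin), (13, bio, 2011, Vega, Fay), (14, p3, 2022, Nova, Sam), (19, p1, 2022, Nova, Sam), (33, law, 2022, Nova, Sam), (33, rd, 2011, Atlas, Ola), (33, rd, 2011, Orion, Quin), (33, rd, 2011, Vega, Fay), (5, rd, 2022, Nova, Sam), (8, fin, 2003, Vega, Gus), (8, fin, 2003, Zephyr, Jo)}.
Filtering on mid <= 30 leaves {(11, p1, 2011, Atlas, Ola), (11, p1, 2011, Orion, Quin), (11, p1, 2011, Vega, Fay), (13, bio, 2011, Atlas, Ola), (13, bio, 2011, Orion, Quin), (13, bio, 2011, Vega, Fay), (14, p3, 2022, Nova, Sam), (19, p1, 2022, Nova, Sam), (5, rd, 2022, Nova, Sam), (8, fin, 2003, Vega, Gus), (8, fin, 2003, Zephyr, Jo)}.
Keep only column(s) genre, mid (5 duplicate(s) eliminated): {(bio, 13), (fin, 8), (p1, 11), (p1, 19), (p3, 14), (rd, 5)}

{(bio, 13), (fin, 8), (p1, 11), (p1, 19), (p3, 14), (rd, 5)}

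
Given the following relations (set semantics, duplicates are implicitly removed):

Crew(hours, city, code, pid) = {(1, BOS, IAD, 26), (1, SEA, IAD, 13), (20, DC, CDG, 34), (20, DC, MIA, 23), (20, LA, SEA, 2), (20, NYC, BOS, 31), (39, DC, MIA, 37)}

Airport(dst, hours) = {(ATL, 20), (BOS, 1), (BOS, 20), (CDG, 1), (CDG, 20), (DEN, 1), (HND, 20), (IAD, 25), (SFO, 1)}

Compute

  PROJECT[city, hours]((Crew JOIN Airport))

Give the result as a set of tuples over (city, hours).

{(BOS, 1), (DC, 20), (LA, 20), (NYC, 20), (SEA, 1)}

Crew ⋈ Airport (natural join on hours): {(1, BOS, IAD, 26, BOS), (1, BOS, IAD, 26, CDG), (1, BOS, IAD, 26, DEN), (1, BOS, IAD, 26, SFO), (1, SEA, IAD, 13, BOS), (1, SEA, IAD, 13, CDG), (1, SEA, IAD, 13, DEN), (1, SEA, IAD, 13, SFO), (20, DC, CDG, 34, ATL), (20, DC, CDG, 34, BOS), (20, DC, CDG, 34, CDG), (20, DC, CDG, 34, HND), (20, DC, MIA, 23, ATL), (20, DC, MIA, 23, BOS), (20, DC, MIA, 23, CDG), (20, DC, MIA, 23, HND), (20, LA, SEA, 2, ATL), (20, LA, SEA, 2, BOS), (20, LA, SEA, 2, CDG), (20, LA, SEA, 2, HND), (20, NYC, BOS, 31, ATL), (20, NYC, BOS, 31, BOS), (20, NYC, BOS, 31, CDG), (20, NYC, BOS, 31, HND)}
π_{city, hours} gives {(BOS, 1), (DC, 20), (LA, 20), (NYC, 20), (SEA, 1)} (19 duplicate(s) eliminated).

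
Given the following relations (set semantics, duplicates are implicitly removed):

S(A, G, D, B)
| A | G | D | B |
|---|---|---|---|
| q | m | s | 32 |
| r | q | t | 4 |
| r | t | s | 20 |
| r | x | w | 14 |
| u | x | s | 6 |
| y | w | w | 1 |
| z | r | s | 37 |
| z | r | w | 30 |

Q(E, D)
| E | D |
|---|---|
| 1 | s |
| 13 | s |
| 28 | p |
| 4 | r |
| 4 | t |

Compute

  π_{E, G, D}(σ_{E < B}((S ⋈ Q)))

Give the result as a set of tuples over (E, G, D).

S ⋈ Q (natural join on D): {(q, m, s, 32, 1), (q, m, s, 32, 13), (r, q, t, 4, 4), (r, t, s, 20, 1), (r, t, s, 20, 13), (u, x, s, 6, 1), (u, x, s, 6, 13), (z, r, s, 37, 1), (z, r, s, 37, 13)}
σ[E < B]: keep tuples satisfying E < B → {(q, m, s, 32, 1), (q, m, s, 32, 13), (r, t, s, 20, 1), (r, t, s, 20, 13), (u, x, s, 6, 1), (z, r, s, 37, 1), (z, r, s, 37, 13)}
π[E, G, D]: project onto (E, G, D) → {(1, m, s), (1, r, s), (1, t, s), (1, x, s), (13, m, s), (13, r, s), (13, t, s)}

{(1, m, s), (1, r, s), (1, t, s), (1, x, s), (13, m, s), (13, r, s), (13, t, s)}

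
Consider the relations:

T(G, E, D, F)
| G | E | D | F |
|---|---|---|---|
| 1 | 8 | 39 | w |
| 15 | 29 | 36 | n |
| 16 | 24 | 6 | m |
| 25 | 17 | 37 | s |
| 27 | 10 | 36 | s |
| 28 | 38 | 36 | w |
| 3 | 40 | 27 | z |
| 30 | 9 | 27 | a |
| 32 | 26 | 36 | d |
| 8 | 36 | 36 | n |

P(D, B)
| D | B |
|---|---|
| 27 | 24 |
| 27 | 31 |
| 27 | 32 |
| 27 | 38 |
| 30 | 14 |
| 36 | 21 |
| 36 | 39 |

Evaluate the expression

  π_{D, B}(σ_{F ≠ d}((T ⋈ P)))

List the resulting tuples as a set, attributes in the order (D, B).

T ⋈ P (natural join on D): {(15, 29, 36, n, 21), (15, 29, 36, n, 39), (27, 10, 36, s, 21), (27, 10, 36, s, 39), (28, 38, 36, w, 21), (28, 38, 36, w, 39), (3, 40, 27, z, 24), (3, 40, 27, z, 31), (3, 40, 27, z, 32), (3, 40, 27, z, 38), (30, 9, 27, a, 24), (30, 9, 27, a, 31), (30, 9, 27, a, 32), (30, 9, 27, a, 38), (32, 26, 36, d, 21), (32, 26, 36, d, 39), (8, 36, 36, n, 21), (8, 36, 36, n, 39)}
σ[F ≠ d]: keep tuples satisfying F ≠ d → {(15, 29, 36, n, 21), (15, 29, 36, n, 39), (27, 10, 36, s, 21), (27, 10, 36, s, 39), (28, 38, 36, w, 21), (28, 38, 36, w, 39), (3, 40, 27, z, 24), (3, 40, 27, z, 31), (3, 40, 27, z, 32), (3, 40, 27, z, 38), (30, 9, 27, a, 24), (30, 9, 27, a, 31), (30, 9, 27, a, 32), (30, 9, 27, a, 38), (8, 36, 36, n, 21), (8, 36, 36, n, 39)}
π[D, B]: project onto (D, B) (10 duplicate(s) eliminated) → {(27, 24), (27, 31), (27, 32), (27, 38), (36, 21), (36, 39)}

{(27, 24), (27, 31), (27, 32), (27, 38), (36, 21), (36, 39)}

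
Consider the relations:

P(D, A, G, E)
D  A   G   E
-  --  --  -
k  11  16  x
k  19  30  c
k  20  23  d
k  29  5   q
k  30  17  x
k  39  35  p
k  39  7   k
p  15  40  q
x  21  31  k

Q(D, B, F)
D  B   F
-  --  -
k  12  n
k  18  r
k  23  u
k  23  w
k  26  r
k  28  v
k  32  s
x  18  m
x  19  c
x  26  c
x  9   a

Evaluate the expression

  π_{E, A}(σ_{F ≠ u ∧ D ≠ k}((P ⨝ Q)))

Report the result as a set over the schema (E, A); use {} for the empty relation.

{(k, 21)}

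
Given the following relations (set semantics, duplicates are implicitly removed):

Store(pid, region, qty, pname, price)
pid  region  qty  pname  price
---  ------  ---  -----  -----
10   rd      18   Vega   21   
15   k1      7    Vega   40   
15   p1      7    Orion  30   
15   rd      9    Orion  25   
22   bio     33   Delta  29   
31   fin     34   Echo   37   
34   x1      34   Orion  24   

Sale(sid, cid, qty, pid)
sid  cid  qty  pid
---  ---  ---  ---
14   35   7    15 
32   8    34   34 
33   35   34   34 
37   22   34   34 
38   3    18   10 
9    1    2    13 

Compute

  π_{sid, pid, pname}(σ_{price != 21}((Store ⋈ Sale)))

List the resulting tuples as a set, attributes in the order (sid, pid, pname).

Store ⋈ Sale (natural join on pid, qty): {(10, rd, 18, Vega, 21, 38, 3), (15, k1, 7, Vega, 40, 14, 35), (15, p1, 7, Orion, 30, 14, 35), (34, x1, 34, Orion, 24, 32, 8), (34, x1, 34, Orion, 24, 33, 35), (34, x1, 34, Orion, 24, 37, 22)}
Selection price != 21: {(15, k1, 7, Vega, 40, 14, 35), (15, p1, 7, Orion, 30, 14, 35), (34, x1, 34, Orion, 24, 32, 8), (34, x1, 34, Orion, 24, 33, 35), (34, x1, 34, Orion, 24, 37, 22)}
Keep only column(s) sid, pid, pname: {(14, 15, Orion), (14, 15, Vega), (32, 34, Orion), (33, 34, Orion), (37, 34, Orion)}

{(14, 15, Orion), (14, 15, Vega), (32, 34, Orion), (33, 34, Orion), (37, 34, Orion)}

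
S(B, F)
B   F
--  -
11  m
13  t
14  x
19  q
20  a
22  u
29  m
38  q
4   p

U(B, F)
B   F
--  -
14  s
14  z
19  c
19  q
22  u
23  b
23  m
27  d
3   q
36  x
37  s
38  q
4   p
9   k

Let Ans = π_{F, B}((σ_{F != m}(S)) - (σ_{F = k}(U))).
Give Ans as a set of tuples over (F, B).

{(a, 20), (p, 4), (q, 19), (q, 38), (t, 13), (u, 22), (x, 14)}

σ[F != m]: keep tuples satisfying F != m → {(13, t), (14, x), (19, q), (20, a), (22, u), (38, q), (4, p)}
σ[F = k]: keep tuples satisfying F = k → {(9, k)}
Taking the difference: {(13, t), (14, x), (19, q), (20, a), (22, u), (38, q), (4, p)}
π[F, B]: project onto (F, B) → {(a, 20), (p, 4), (q, 19), (q, 38), (t, 13), (u, 22), (x, 14)}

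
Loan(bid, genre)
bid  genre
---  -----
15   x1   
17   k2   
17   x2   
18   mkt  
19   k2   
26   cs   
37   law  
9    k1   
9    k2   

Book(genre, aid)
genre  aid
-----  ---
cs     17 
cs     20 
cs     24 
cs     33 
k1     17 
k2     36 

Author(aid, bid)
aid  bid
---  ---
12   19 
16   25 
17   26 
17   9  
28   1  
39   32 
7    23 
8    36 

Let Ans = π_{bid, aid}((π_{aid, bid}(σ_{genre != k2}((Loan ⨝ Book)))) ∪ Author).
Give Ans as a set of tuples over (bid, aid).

Loan ⋈ Book (natural join on genre): {(17, k2, 36), (19, k2, 36), (26, cs, 17), (26, cs, 20), (26, cs, 24), (26, cs, 33), (9, k1, 17), (9, k2, 36)}
Filtering on genre != k2 leaves {(26, cs, 17), (26, cs, 20), (26, cs, 24), (26, cs, 33), (9, k1, 17)}.
Projecting to aid, bid: {(17, 26), (17, 9), (20, 26), (24, 26), (33, 26)}
Union: {(17, 26), (17, 9), (20, 26), (24, 26), (33, 26)} with {(12, 19), (16, 25), (17, 26), (17, 9), (28, 1), (39, 32), (7, 23), (8, 36)} → {(12, 19), (16, 25), (17, 26), (17, 9), (20, 26), (24, 26), (28, 1), (33, 26), (39, 32), (7, 23), (8, 36)}
Projecting to bid, aid: {(1, 28), (19, 12), (23, 7), (25, 16), (26, 17), (26, 20), (26, 24), (26, 33), (32, 39), (36, 8), (9, 17)}

{(1, 28), (19, 12), (23, 7), (25, 16), (26, 17), (26, 20), (26, 24), (26, 33), (32, 39), (36, 8), (9, 17)}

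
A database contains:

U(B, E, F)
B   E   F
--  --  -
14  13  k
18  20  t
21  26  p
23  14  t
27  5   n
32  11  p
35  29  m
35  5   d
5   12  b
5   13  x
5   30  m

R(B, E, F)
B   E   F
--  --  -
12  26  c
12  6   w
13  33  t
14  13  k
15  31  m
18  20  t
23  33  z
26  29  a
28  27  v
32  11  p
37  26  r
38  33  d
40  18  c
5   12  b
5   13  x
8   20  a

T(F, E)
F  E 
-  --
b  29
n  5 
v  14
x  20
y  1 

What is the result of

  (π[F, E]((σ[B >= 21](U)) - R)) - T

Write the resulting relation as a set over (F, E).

Apply σ_{B >= 21}; surviving tuples: {(21, 26, p), (23, 14, t), (27, 5, n), (32, 11, p), (35, 29, m), (35, 5, d)}
Set difference of the two operands is {(21, 26, p), (23, 14, t), (27, 5, n), (35, 29, m), (35, 5, d)}.
π[F, E]: project onto (F, E) → {(d, 5), (m, 29), (n, 5), (p, 26), (t, 14)}
Set difference of the two operands is {(d, 5), (m, 29), (p, 26), (t, 14)}.

{(d, 5), (m, 29), (p, 26), (t, 14)}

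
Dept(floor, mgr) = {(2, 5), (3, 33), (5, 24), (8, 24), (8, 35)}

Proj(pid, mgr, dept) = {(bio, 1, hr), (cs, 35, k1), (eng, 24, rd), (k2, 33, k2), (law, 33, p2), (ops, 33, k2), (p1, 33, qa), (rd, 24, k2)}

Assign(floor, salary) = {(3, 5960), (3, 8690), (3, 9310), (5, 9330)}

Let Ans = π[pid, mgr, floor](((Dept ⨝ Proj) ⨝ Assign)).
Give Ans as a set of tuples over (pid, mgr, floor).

Dept ⋈ Proj (natural join on mgr): {(3, 33, k2, k2), (3, 33, law, p2), (3, 33, ops, k2), (3, 33, p1, qa), (5, 24, eng, rd), (5, 24, rd, k2), (8, 24, eng, rd), (8, 24, rd, k2), (8, 35, cs, k1)}
(Dept ⨝ Proj) ⋈ Assign (natural join on floor): {(3, 33, k2, k2, 5960), (3, 33, k2, k2, 8690), (3, 33, k2, k2, 9310), (3, 33, law, p2, 5960), (3, 33, law, p2, 8690), (3, 33, law, p2, 9310), (3, 33, ops, k2, 5960), (3, 33, ops, k2, 8690), (3, 33, ops, k2, 9310), (3, 33, p1, qa, 5960), (3, 33, p1, qa, 8690), (3, 33, p1, qa, 9310), (5, 24, eng, rd, 9330), (5, 24, rd, k2, 9330)}
Projecting to pid, mgr, floor (8 duplicate(s) eliminated): {(eng, 24, 5), (k2, 33, 3), (law, 33, 3), (ops, 33, 3), (p1, 33, 3), (rd, 24, 5)}

{(eng, 24, 5), (k2, 33, 3), (law, 33, 3), (ops, 33, 3), (p1, 33, 3), (rd, 24, 5)}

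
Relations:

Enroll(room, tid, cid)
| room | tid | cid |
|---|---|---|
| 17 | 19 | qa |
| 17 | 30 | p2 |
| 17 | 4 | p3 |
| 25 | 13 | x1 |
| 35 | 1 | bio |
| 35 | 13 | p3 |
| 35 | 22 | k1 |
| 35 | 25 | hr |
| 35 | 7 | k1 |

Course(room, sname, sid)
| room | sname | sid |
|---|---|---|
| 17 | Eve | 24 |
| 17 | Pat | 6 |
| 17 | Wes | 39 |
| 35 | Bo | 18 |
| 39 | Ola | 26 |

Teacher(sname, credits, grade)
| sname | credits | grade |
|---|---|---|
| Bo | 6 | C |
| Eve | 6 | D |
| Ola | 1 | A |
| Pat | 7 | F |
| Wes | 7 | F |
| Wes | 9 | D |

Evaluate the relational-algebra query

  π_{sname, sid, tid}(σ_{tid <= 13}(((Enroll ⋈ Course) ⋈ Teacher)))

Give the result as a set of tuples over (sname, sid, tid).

Enroll ⋈ Course (natural join on room): {(17, 19, qa, Eve, 24), (17, 19, qa, Pat, 6), (17, 19, qa, Wes, 39), (17, 30, p2, Eve, 24), (17, 30, p2, Pat, 6), (17, 30, p2, Wes, 39), (17, 4, p3, Eve, 24), (17, 4, p3, Pat, 6), (17, 4, p3, Wes, 39), (35, 1, bio, Bo, 18), (35, 13, p3, Bo, 18), (35, 22, k1, Bo, 18), (35, 25, hr, Bo, 18), (35, 7, k1, Bo, 18)}
(Enroll ⋈ Course) ⋈ Teacher (natural join on sname): {(17, 19, qa, Eve, 24, 6, D), (17, 19, qa, Pat, 6, 7, F), (17, 19, qa, Wes, 39, 7, F), (17, 19, qa, Wes, 39, 9, D), (17, 30, p2, Eve, 24, 6, D), (17, 30, p2, Pat, 6, 7, F), (17, 30, p2, Wes, 39, 7, F), (17, 30, p2, Wes, 39, 9, D), (17, 4, p3, Eve, 24, 6, D), (17, 4, p3, Pat, 6, 7, F), (17, 4, p3, Wes, 39, 7, F), (17, 4, p3, Wes, 39, 9, D), (35, 1, bio, Bo, 18, 6, C), (35, 13, p3, Bo, 18, 6, C), (35, 22, k1, Bo, 18, 6, C), (35, 25, hr, Bo, 18, 6, C), (35, 7, k1, Bo, 18, 6, C)}
σ[tid <= 13]: keep tuples satisfying tid <= 13 → {(17, 4, p3, Eve, 24, 6, D), (17, 4, p3, Pat, 6, 7, F), (17, 4, p3, Wes, 39, 7, F), (17, 4, p3, Wes, 39, 9, D), (35, 1, bio, Bo, 18, 6, C), (35, 13, p3, Bo, 18, 6, C), (35, 7, k1, Bo, 18, 6, C)}
Keep only column(s) sname, sid, tid (1 duplicate(s) eliminated): {(Bo, 18, 1), (Bo, 18, 13), (Bo, 18, 7), (Eve, 24, 4), (Pat, 6, 4), (Wes, 39, 4)}

{(Bo, 18, 1), (Bo, 18, 13), (Bo, 18, 7), (Eve, 24, 4), (Pat, 6, 4), (Wes, 39, 4)}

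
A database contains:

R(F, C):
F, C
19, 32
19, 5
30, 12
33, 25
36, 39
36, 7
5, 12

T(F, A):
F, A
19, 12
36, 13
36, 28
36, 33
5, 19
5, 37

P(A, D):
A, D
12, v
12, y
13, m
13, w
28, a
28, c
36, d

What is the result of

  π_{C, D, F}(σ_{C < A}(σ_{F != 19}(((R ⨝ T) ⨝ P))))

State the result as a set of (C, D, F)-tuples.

{(7, a, 36), (7, c, 36), (7, m, 36), (7, w, 36)}

Natural join on F: {(19, 32, 12), (19, 5, 12), (36, 39, 13), (36, 39, 28), (36, 39, 33), (36, 7, 13), (36, 7, 28), (36, 7, 33), (5, 12, 19), (5, 12, 37)}
Natural join on A: {(19, 32, 12, v), (19, 32, 12, y), (19, 5, 12, v), (19, 5, 12, y), (36, 39, 13, m), (36, 39, 13, w), (36, 39, 28, a), (36, 39, 28, c), (36, 7, 13, m), (36, 7, 13, w), (36, 7, 28, a), (36, 7, 28, c)}
σ[F != 19]: keep tuples satisfying F != 19 → {(36, 39, 13, m), (36, 39, 13, w), (36, 39, 28, a), (36, 39, 28, c), (36, 7, 13, m), (36, 7, 13, w), (36, 7, 28, a), (36, 7, 28, c)}
σ[C < A]: keep tuples satisfying C < A → {(36, 7, 13, m), (36, 7, 13, w), (36, 7, 28, a), (36, 7, 28, c)}
Keep only column(s) C, D, F: {(7, a, 36), (7, c, 36), (7, m, 36), (7, w, 36)}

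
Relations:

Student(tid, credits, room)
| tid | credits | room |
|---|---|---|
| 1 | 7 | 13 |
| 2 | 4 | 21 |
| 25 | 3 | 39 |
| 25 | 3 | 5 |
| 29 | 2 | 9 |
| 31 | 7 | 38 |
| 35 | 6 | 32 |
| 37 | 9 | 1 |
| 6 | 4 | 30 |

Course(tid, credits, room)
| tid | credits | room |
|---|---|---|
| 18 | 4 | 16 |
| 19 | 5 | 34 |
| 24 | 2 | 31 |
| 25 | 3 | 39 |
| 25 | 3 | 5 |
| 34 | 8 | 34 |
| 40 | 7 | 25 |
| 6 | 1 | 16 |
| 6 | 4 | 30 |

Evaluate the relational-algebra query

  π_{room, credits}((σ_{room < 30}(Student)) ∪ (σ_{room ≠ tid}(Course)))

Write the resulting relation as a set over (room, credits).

Selection room < 30: {(1, 7, 13), (2, 4, 21), (25, 3, 5), (29, 2, 9), (37, 9, 1)}
Selection room ≠ tid: {(18, 4, 16), (19, 5, 34), (24, 2, 31), (25, 3, 39), (25, 3, 5), (40, 7, 25), (6, 1, 16), (6, 4, 30)}
Set union of the two operands is {(1, 7, 13), (18, 4, 16), (19, 5, 34), (2, 4, 21), (24, 2, 31), (25, 3, 39), (25, 3, 5), (29, 2, 9), (37, 9, 1), (40, 7, 25), (6, 1, 16), (6, 4, 30)}.
Projecting to room, credits: {(1, 9), (13, 7), (16, 1), (16, 4), (21, 4), (25, 7), (30, 4), (31, 2), (34, 5), (39, 3), (5, 3), (9, 2)}

{(1, 9), (13, 7), (16, 1), (16, 4), (21, 4), (25, 7), (30, 4), (31, 2), (34, 5), (39, 3), (5, 3), (9, 2)}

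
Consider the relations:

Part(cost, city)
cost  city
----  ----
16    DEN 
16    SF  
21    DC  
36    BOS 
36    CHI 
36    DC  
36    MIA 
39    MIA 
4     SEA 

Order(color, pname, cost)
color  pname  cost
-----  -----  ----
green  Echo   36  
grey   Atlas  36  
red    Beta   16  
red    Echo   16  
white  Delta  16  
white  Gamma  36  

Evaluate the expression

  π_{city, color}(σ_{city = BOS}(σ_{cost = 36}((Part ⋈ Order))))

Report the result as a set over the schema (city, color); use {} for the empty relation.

Part ⋈ Order (natural join on cost): {(16, DEN, red, Beta), (16, DEN, red, Echo), (16, DEN, white, Delta), (16, SF, red, Beta), (16, SF, red, Echo), (16, SF, white, Delta), (36, BOS, green, Echo), (36, BOS, grey, Atlas), (36, BOS, white, Gamma), (36, CHI, green, Echo), (36, CHI, grey, Atlas), (36, CHI, white, Gamma), (36, DC, green, Echo), (36, DC, grey, Atlas), (36, DC, white, Gamma), (36, MIA, green, Echo), (36, MIA, grey, Atlas), (36, MIA, white, Gamma)}
Apply σ_{cost = 36}; surviving tuples: {(36, BOS, green, Echo), (36, BOS, grey, Atlas), (36, BOS, white, Gamma), (36, CHI, green, Echo), (36, CHI, grey, Atlas), (36, CHI, white, Gamma), (36, DC, green, Echo), (36, DC, grey, Atlas), (36, DC, white, Gamma), (36, MIA, green, Echo), (36, MIA, grey, Atlas), (36, MIA, white, Gamma)}
Apply σ_{city = BOS}; surviving tuples: {(36, BOS, green, Echo), (36, BOS, grey, Atlas), (36, BOS, white, Gamma)}
Projecting to city, color: {(BOS, green), (BOS, grey), (BOS, white)}

{(BOS, green), (BOS, grey), (BOS, white)}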